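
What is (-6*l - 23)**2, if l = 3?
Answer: 1681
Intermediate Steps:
(-6*l - 23)**2 = (-6*3 - 23)**2 = (-18 - 23)**2 = (-41)**2 = 1681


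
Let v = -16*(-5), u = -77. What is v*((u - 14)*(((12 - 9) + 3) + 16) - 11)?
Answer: -161040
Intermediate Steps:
v = 80
v*((u - 14)*(((12 - 9) + 3) + 16) - 11) = 80*((-77 - 14)*(((12 - 9) + 3) + 16) - 11) = 80*(-91*((3 + 3) + 16) - 11) = 80*(-91*(6 + 16) - 11) = 80*(-91*22 - 11) = 80*(-2002 - 11) = 80*(-2013) = -161040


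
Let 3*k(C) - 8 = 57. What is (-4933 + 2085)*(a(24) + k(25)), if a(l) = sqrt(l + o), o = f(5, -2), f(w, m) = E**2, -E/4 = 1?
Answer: -185120/3 - 5696*sqrt(10) ≈ -79719.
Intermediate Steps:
E = -4 (E = -4*1 = -4)
f(w, m) = 16 (f(w, m) = (-4)**2 = 16)
o = 16
k(C) = 65/3 (k(C) = 8/3 + (1/3)*57 = 8/3 + 19 = 65/3)
a(l) = sqrt(16 + l) (a(l) = sqrt(l + 16) = sqrt(16 + l))
(-4933 + 2085)*(a(24) + k(25)) = (-4933 + 2085)*(sqrt(16 + 24) + 65/3) = -2848*(sqrt(40) + 65/3) = -2848*(2*sqrt(10) + 65/3) = -2848*(65/3 + 2*sqrt(10)) = -185120/3 - 5696*sqrt(10)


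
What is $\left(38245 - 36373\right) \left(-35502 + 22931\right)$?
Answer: $-23532912$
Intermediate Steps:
$\left(38245 - 36373\right) \left(-35502 + 22931\right) = 1872 \left(-12571\right) = -23532912$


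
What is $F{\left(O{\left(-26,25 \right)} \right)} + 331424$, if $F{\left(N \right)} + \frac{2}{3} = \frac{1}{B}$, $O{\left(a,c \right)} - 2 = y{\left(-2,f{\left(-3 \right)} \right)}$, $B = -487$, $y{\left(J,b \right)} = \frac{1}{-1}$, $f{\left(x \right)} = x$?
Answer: $\frac{484209487}{1461} \approx 3.3142 \cdot 10^{5}$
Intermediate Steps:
$y{\left(J,b \right)} = -1$
$O{\left(a,c \right)} = 1$ ($O{\left(a,c \right)} = 2 - 1 = 1$)
$F{\left(N \right)} = - \frac{977}{1461}$ ($F{\left(N \right)} = - \frac{2}{3} + \frac{1}{-487} = - \frac{2}{3} - \frac{1}{487} = - \frac{977}{1461}$)
$F{\left(O{\left(-26,25 \right)} \right)} + 331424 = - \frac{977}{1461} + 331424 = \frac{484209487}{1461}$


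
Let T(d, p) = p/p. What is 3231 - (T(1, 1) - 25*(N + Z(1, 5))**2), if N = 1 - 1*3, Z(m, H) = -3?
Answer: 3855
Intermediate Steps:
N = -2 (N = 1 - 3 = -2)
T(d, p) = 1
3231 - (T(1, 1) - 25*(N + Z(1, 5))**2) = 3231 - (1 - 25*(-2 - 3)**2) = 3231 - (1 - 25*(-5)**2) = 3231 - (1 - 25*25) = 3231 - (1 - 625) = 3231 - 1*(-624) = 3231 + 624 = 3855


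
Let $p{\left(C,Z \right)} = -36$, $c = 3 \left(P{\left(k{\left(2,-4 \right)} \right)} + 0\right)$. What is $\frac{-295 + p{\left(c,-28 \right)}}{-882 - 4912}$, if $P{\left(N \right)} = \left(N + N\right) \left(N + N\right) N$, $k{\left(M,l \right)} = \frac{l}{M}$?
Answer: $\frac{331}{5794} \approx 0.057128$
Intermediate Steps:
$P{\left(N \right)} = 4 N^{3}$ ($P{\left(N \right)} = 2 N 2 N N = 4 N^{2} N = 4 N^{3}$)
$c = -96$ ($c = 3 \left(4 \left(- \frac{4}{2}\right)^{3} + 0\right) = 3 \left(4 \left(\left(-4\right) \frac{1}{2}\right)^{3} + 0\right) = 3 \left(4 \left(-2\right)^{3} + 0\right) = 3 \left(4 \left(-8\right) + 0\right) = 3 \left(-32 + 0\right) = 3 \left(-32\right) = -96$)
$\frac{-295 + p{\left(c,-28 \right)}}{-882 - 4912} = \frac{-295 - 36}{-882 - 4912} = - \frac{331}{-5794} = \left(-331\right) \left(- \frac{1}{5794}\right) = \frac{331}{5794}$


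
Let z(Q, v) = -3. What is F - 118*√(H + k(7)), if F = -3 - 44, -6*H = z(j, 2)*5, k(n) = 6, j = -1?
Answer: -47 - 59*√34 ≈ -391.03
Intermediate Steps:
H = 5/2 (H = -(-1)*5/2 = -⅙*(-15) = 5/2 ≈ 2.5000)
F = -47
F - 118*√(H + k(7)) = -47 - 118*√(5/2 + 6) = -47 - 59*√34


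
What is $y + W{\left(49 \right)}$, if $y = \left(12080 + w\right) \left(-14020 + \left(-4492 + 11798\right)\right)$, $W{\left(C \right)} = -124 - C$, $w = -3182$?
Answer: $-59741345$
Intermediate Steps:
$y = -59741172$ ($y = \left(12080 - 3182\right) \left(-14020 + \left(-4492 + 11798\right)\right) = 8898 \left(-14020 + 7306\right) = 8898 \left(-6714\right) = -59741172$)
$y + W{\left(49 \right)} = -59741172 - 173 = -59741345$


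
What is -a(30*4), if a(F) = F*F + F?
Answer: -14520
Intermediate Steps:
a(F) = F + F² (a(F) = F² + F = F + F²)
-a(30*4) = -30*4*(1 + 30*4) = -120*(1 + 120) = -120*121 = -1*14520 = -14520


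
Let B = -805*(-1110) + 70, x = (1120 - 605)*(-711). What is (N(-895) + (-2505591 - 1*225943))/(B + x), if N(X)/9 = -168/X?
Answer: -2444721418/472072225 ≈ -5.1787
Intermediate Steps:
N(X) = -1512/X (N(X) = 9*(-168/X) = -1512/X)
x = -366165 (x = 515*(-711) = -366165)
B = 893620 (B = 893550 + 70 = 893620)
(N(-895) + (-2505591 - 1*225943))/(B + x) = (-1512/(-895) + (-2505591 - 1*225943))/(893620 - 366165) = (-1512*(-1/895) + (-2505591 - 225943))/527455 = (1512/895 - 2731534)*(1/527455) = -2444721418/895*1/527455 = -2444721418/472072225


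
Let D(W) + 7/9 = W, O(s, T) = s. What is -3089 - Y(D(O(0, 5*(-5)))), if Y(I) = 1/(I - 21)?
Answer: -605435/196 ≈ -3089.0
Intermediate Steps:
D(W) = -7/9 + W
Y(I) = 1/(-21 + I)
-3089 - Y(D(O(0, 5*(-5)))) = -3089 - 1/(-21 + (-7/9 + 0)) = -3089 - 1/(-21 - 7/9) = -3089 - 1/(-196/9) = -3089 - 1*(-9/196) = -3089 + 9/196 = -605435/196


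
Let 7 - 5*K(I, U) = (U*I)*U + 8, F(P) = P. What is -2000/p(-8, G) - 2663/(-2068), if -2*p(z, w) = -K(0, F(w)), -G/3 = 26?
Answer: 41362663/2068 ≈ 20001.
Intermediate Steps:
G = -78 (G = -3*26 = -78)
K(I, U) = -⅕ - I*U²/5 (K(I, U) = 7/5 - ((U*I)*U + 8)/5 = 7/5 - ((I*U)*U + 8)/5 = 7/5 - (I*U² + 8)/5 = 7/5 - (8 + I*U²)/5 = 7/5 + (-8/5 - I*U²/5) = -⅕ - I*U²/5)
p(z, w) = -⅒ (p(z, w) = -(-1)*(-⅕ - ⅕*0*w²)/2 = -(-1)*(-⅕ + 0)/2 = -(-1)*(-1)/(2*5) = -½*⅕ = -⅒)
-2000/p(-8, G) - 2663/(-2068) = -2000/(-⅒) - 2663/(-2068) = -2000*(-10) - 2663*(-1/2068) = 20000 + 2663/2068 = 41362663/2068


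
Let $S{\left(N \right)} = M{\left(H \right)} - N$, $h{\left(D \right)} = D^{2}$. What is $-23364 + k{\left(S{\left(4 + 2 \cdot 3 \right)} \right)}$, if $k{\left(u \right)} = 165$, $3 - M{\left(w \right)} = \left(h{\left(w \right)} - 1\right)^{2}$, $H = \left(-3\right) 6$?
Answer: $-23199$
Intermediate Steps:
$H = -18$
$M{\left(w \right)} = 3 - \left(-1 + w^{2}\right)^{2}$ ($M{\left(w \right)} = 3 - \left(w^{2} - 1\right)^{2} = 3 - \left(-1 + w^{2}\right)^{2}$)
$S{\left(N \right)} = -104326 - N$ ($S{\left(N \right)} = \left(3 - \left(-1 + \left(-18\right)^{2}\right)^{2}\right) - N = \left(3 - \left(-1 + 324\right)^{2}\right) - N = \left(3 - 323^{2}\right) - N = \left(3 - 104329\right) - N = -104326 - N$)
$-23364 + k{\left(S{\left(4 + 2 \cdot 3 \right)} \right)} = -23364 + 165 = -23199$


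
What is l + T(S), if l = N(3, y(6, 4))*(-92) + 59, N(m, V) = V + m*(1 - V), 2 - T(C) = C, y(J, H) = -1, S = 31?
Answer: -430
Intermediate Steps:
T(C) = 2 - C
l = -401 (l = (-1 + 3 - 1*(-1)*3)*(-92) + 59 = (-1 + 3 + 3)*(-92) + 59 = 5*(-92) + 59 = -460 + 59 = -401)
l + T(S) = -401 + (2 - 1*31) = -401 + (2 - 31) = -401 - 29 = -430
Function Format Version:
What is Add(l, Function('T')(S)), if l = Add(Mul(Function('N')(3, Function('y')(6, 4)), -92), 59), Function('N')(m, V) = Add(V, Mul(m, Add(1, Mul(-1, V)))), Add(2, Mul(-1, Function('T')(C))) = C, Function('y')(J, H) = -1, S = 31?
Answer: -430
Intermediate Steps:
Function('T')(C) = Add(2, Mul(-1, C))
l = -401 (l = Add(Mul(Add(-1, 3, Mul(-1, -1, 3)), -92), 59) = Add(Mul(Add(-1, 3, 3), -92), 59) = Add(Mul(5, -92), 59) = Add(-460, 59) = -401)
Add(l, Function('T')(S)) = Add(-401, Add(2, Mul(-1, 31))) = Add(-401, Add(2, -31)) = Add(-401, -29) = -430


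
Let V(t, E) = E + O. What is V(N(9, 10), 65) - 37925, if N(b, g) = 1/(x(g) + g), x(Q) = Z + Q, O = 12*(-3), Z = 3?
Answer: -37896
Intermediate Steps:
O = -36
x(Q) = 3 + Q
N(b, g) = 1/(3 + 2*g) (N(b, g) = 1/((3 + g) + g) = 1/(3 + 2*g))
V(t, E) = -36 + E (V(t, E) = E - 36 = -36 + E)
V(N(9, 10), 65) - 37925 = (-36 + 65) - 37925 = 29 - 37925 = -37896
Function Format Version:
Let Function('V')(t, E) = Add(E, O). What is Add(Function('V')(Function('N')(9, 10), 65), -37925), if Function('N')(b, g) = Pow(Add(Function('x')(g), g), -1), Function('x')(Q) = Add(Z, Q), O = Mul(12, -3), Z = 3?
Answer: -37896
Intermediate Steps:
O = -36
Function('x')(Q) = Add(3, Q)
Function('N')(b, g) = Pow(Add(3, Mul(2, g)), -1) (Function('N')(b, g) = Pow(Add(Add(3, g), g), -1) = Pow(Add(3, Mul(2, g)), -1))
Function('V')(t, E) = Add(-36, E) (Function('V')(t, E) = Add(E, -36) = Add(-36, E))
Add(Function('V')(Function('N')(9, 10), 65), -37925) = Add(Add(-36, 65), -37925) = Add(29, -37925) = -37896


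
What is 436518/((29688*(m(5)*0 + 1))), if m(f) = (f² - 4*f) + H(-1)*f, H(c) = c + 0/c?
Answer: 72753/4948 ≈ 14.704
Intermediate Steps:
H(c) = c (H(c) = c + 0 = c)
m(f) = f² - 5*f (m(f) = (f² - 4*f) - f = f² - 5*f)
436518/((29688*(m(5)*0 + 1))) = 436518/((29688*((5*(-5 + 5))*0 + 1))) = 436518/((29688*((5*0)*0 + 1))) = 436518/((29688*(0*0 + 1))) = 436518/((29688*(0 + 1))) = 436518/((29688*1)) = 436518/29688 = 436518*(1/29688) = 72753/4948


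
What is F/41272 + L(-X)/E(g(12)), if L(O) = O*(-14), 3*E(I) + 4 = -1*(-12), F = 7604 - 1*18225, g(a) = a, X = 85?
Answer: 18407009/41272 ≈ 445.99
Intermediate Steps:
F = -10621 (F = 7604 - 18225 = -10621)
E(I) = 8/3 (E(I) = -4/3 + (-1*(-12))/3 = -4/3 + (⅓)*12 = -4/3 + 4 = 8/3)
L(O) = -14*O
F/41272 + L(-X)/E(g(12)) = -10621/41272 + (-(-14)*85)/(8/3) = -10621*1/41272 - 14*(-85)*(3/8) = -10621/41272 + 1190*(3/8) = -10621/41272 + 1785/4 = 18407009/41272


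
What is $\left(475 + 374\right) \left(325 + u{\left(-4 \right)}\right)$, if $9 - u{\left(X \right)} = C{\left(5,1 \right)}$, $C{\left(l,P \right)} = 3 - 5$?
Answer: $285264$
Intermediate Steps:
$C{\left(l,P \right)} = -2$
$u{\left(X \right)} = 11$ ($u{\left(X \right)} = 9 - -2 = 9 + 2 = 11$)
$\left(475 + 374\right) \left(325 + u{\left(-4 \right)}\right) = \left(475 + 374\right) \left(325 + 11\right) = 849 \cdot 336 = 285264$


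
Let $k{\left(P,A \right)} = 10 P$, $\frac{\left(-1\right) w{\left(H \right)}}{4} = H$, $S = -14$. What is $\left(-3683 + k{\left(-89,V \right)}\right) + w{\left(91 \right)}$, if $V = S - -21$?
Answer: $-4937$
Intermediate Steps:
$V = 7$ ($V = -14 - -21 = -14 + 21 = 7$)
$w{\left(H \right)} = - 4 H$
$\left(-3683 + k{\left(-89,V \right)}\right) + w{\left(91 \right)} = \left(-3683 + 10 \left(-89\right)\right) - 364 = \left(-3683 - 890\right) - 364 = -4573 - 364 = -4937$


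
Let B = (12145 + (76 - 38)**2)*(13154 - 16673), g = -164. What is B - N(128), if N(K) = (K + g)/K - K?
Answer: -1530226007/32 ≈ -4.7820e+7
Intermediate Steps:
N(K) = -K + (-164 + K)/K (N(K) = (K - 164)/K - K = (-164 + K)/K - K = -K + (-164 + K)/K)
B = -47819691 (B = (12145 + 38**2)*(-3519) = (12145 + 1444)*(-3519) = 13589*(-3519) = -47819691)
B - N(128) = -47819691 - (1 - 1*128 - 164/128) = -47819691 - (1 - 128 - 164*1/128) = -47819691 - (1 - 128 - 41/32) = -47819691 - 1*(-4105/32) = -47819691 + 4105/32 = -1530226007/32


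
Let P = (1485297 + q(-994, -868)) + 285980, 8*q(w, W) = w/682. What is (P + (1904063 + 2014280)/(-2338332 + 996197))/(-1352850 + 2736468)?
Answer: 6485243555964761/5065901850005040 ≈ 1.2802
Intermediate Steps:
q(w, W) = w/5456 (q(w, W) = (w/682)/8 = w/5456)
P = 4832043159/2728 (P = (1485297 + (1/5456)*(-994)) + 285980 = (1485297 - 497/2728) + 285980 = 4051889719/2728 + 285980 = 4832043159/2728 ≈ 1.7713e+6)
(P + (1904063 + 2014280)/(-2338332 + 996197))/(-1352850 + 2736468) = (4832043159/2728 + (1904063 + 2014280)/(-2338332 + 996197))/(-1352850 + 2736468) = (4832043159/2728 + 3918343/(-1342135))/1383618 = (4832043159/2728 + 3918343*(-1/1342135))*(1/1383618) = (4832043159/2728 - 3918343/1342135)*(1/1383618) = (6485243555964761/3661344280)*(1/1383618) = 6485243555964761/5065901850005040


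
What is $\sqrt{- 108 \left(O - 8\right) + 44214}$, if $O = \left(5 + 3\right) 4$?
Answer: $\sqrt{41622} \approx 204.01$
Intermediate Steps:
$O = 32$ ($O = 8 \cdot 4 = 32$)
$\sqrt{- 108 \left(O - 8\right) + 44214} = \sqrt{- 108 \left(32 - 8\right) + 44214} = \sqrt{\left(-108\right) 24 + 44214} = \sqrt{-2592 + 44214} = \sqrt{41622}$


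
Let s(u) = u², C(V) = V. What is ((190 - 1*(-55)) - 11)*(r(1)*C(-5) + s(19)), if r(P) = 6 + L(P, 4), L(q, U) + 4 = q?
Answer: 80964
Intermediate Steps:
L(q, U) = -4 + q
r(P) = 2 + P (r(P) = 6 + (-4 + P) = 2 + P)
((190 - 1*(-55)) - 11)*(r(1)*C(-5) + s(19)) = ((190 - 1*(-55)) - 11)*((2 + 1)*(-5) + 19²) = ((190 + 55) - 11)*(3*(-5) + 361) = (245 - 11)*(-15 + 361) = 234*346 = 80964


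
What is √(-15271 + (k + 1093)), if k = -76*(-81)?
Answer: I*√8022 ≈ 89.566*I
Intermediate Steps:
k = 6156
√(-15271 + (k + 1093)) = √(-15271 + (6156 + 1093)) = √(-15271 + 7249) = √(-8022) = I*√8022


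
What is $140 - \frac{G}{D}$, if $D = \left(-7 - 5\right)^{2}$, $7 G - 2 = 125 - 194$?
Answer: $\frac{141187}{1008} \approx 140.07$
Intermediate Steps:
$G = - \frac{67}{7}$ ($G = \frac{2}{7} + \frac{125 - 194}{7} = \frac{2}{7} + \frac{1}{7} \left(-69\right) = \frac{2}{7} - \frac{69}{7} = - \frac{67}{7} \approx -9.5714$)
$D = 144$ ($D = \left(-12\right)^{2} = 144$)
$140 - \frac{G}{D} = 140 - - \frac{67}{7 \cdot 144} = 140 - \left(- \frac{67}{7}\right) \frac{1}{144} = 140 - - \frac{67}{1008} = 140 + \frac{67}{1008} = \frac{141187}{1008}$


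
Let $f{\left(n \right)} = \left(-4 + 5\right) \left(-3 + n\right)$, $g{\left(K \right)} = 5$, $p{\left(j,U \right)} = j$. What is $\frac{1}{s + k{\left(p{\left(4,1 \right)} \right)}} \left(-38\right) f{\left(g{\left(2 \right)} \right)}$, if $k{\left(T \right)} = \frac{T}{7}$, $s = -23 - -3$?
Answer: $\frac{133}{34} \approx 3.9118$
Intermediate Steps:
$s = -20$ ($s = -23 + 3 = -20$)
$f{\left(n \right)} = -3 + n$ ($f{\left(n \right)} = 1 \left(-3 + n\right) = -3 + n$)
$k{\left(T \right)} = \frac{T}{7}$ ($k{\left(T \right)} = T \frac{1}{7} = \frac{T}{7}$)
$\frac{1}{s + k{\left(p{\left(4,1 \right)} \right)}} \left(-38\right) f{\left(g{\left(2 \right)} \right)} = \frac{1}{-20 + \frac{1}{7} \cdot 4} \left(-38\right) \left(-3 + 5\right) = \frac{1}{-20 + \frac{4}{7}} \left(-38\right) 2 = \frac{1}{- \frac{136}{7}} \left(-38\right) 2 = \left(- \frac{7}{136}\right) \left(-38\right) 2 = \frac{133}{68} \cdot 2 = \frac{133}{34}$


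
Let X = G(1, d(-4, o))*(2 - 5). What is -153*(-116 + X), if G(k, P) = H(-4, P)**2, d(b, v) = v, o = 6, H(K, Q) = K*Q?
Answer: 282132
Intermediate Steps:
G(k, P) = 16*P**2 (G(k, P) = (-4*P)**2 = 16*P**2)
X = -1728 (X = (16*6**2)*(2 - 5) = (16*36)*(-3) = 576*(-3) = -1728)
-153*(-116 + X) = -153*(-116 - 1728) = -153*(-1844) = 282132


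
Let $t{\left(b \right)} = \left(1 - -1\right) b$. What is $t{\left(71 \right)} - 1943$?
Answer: $-1801$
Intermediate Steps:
$t{\left(b \right)} = 2 b$ ($t{\left(b \right)} = \left(1 + 1\right) b = 2 b$)
$t{\left(71 \right)} - 1943 = 2 \cdot 71 - 1943 = 142 - 1943 = -1801$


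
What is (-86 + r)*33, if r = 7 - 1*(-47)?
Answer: -1056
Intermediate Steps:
r = 54 (r = 7 + 47 = 54)
(-86 + r)*33 = (-86 + 54)*33 = -32*33 = -1056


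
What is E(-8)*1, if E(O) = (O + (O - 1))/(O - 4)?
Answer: 17/12 ≈ 1.4167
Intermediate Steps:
E(O) = (-1 + 2*O)/(-4 + O) (E(O) = (O + (-1 + O))/(-4 + O) = (-1 + 2*O)/(-4 + O))
E(-8)*1 = ((-1 + 2*(-8))/(-4 - 8))*1 = ((-1 - 16)/(-12))*1 = -1/12*(-17)*1 = (17/12)*1 = 17/12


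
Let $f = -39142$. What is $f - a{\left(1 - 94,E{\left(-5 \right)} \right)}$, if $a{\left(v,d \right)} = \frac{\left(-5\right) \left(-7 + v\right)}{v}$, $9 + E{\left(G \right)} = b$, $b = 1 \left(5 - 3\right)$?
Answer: $- \frac{3639706}{93} \approx -39137.0$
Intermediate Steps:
$b = 2$ ($b = 1 \cdot 2 = 2$)
$E{\left(G \right)} = -7$ ($E{\left(G \right)} = -9 + 2 = -7$)
$a{\left(v,d \right)} = \frac{35 - 5 v}{v}$
$f - a{\left(1 - 94,E{\left(-5 \right)} \right)} = -39142 - \left(-5 + \frac{35}{1 - 94}\right) = -39142 - \left(-5 + \frac{35}{-93}\right) = -39142 - \left(-5 + 35 \left(- \frac{1}{93}\right)\right) = -39142 - \left(-5 - \frac{35}{93}\right) = -39142 - - \frac{500}{93} = -39142 + \frac{500}{93} = - \frac{3639706}{93}$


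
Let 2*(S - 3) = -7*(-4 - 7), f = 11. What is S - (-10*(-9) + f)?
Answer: -119/2 ≈ -59.500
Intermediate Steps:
S = 83/2 (S = 3 + (-7*(-4 - 7))/2 = 3 + (-7*(-11))/2 = 3 + (1/2)*77 = 3 + 77/2 = 83/2 ≈ 41.500)
S - (-10*(-9) + f) = 83/2 - (-10*(-9) + 11) = 83/2 - (90 + 11) = 83/2 - 1*101 = 83/2 - 101 = -119/2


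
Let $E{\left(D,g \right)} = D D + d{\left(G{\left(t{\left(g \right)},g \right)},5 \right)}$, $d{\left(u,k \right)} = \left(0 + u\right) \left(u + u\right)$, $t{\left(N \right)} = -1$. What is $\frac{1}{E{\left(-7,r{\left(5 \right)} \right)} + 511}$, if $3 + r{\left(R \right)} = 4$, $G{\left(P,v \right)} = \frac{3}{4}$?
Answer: $\frac{8}{4489} \approx 0.0017821$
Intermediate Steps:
$G{\left(P,v \right)} = \frac{3}{4}$ ($G{\left(P,v \right)} = 3 \cdot \frac{1}{4} = \frac{3}{4}$)
$d{\left(u,k \right)} = 2 u^{2}$ ($d{\left(u,k \right)} = u 2 u = 2 u^{2}$)
$r{\left(R \right)} = 1$ ($r{\left(R \right)} = -3 + 4 = 1$)
$E{\left(D,g \right)} = \frac{9}{8} + D^{2}$ ($E{\left(D,g \right)} = D D + 2 \left(\frac{3}{4}\right)^{2} = D^{2} + 2 \cdot \frac{9}{16} = D^{2} + \frac{9}{8} = \frac{9}{8} + D^{2}$)
$\frac{1}{E{\left(-7,r{\left(5 \right)} \right)} + 511} = \frac{1}{\left(\frac{9}{8} + \left(-7\right)^{2}\right) + 511} = \frac{1}{\left(\frac{9}{8} + 49\right) + 511} = \frac{1}{\frac{401}{8} + 511} = \frac{1}{\frac{4489}{8}} = \frac{8}{4489}$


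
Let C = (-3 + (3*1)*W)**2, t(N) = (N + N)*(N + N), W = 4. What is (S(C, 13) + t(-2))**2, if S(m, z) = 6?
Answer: 484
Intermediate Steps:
t(N) = 4*N**2 (t(N) = (2*N)*(2*N) = 4*N**2)
C = 81 (C = (-3 + (3*1)*4)**2 = (-3 + 3*4)**2 = (-3 + 12)**2 = 9**2 = 81)
(S(C, 13) + t(-2))**2 = (6 + 4*(-2)**2)**2 = (6 + 4*4)**2 = (6 + 16)**2 = 22**2 = 484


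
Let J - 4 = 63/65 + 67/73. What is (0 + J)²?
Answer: 780308356/22515025 ≈ 34.657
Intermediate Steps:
J = 27934/4745 (J = 4 + (63/65 + 67/73) = 4 + 8954/4745 = 27934/4745 ≈ 5.8870)
(0 + J)² = (0 + 27934/4745)² = (27934/4745)² = 780308356/22515025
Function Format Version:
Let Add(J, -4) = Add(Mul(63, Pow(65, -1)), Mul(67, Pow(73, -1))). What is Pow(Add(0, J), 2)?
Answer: Rational(780308356, 22515025) ≈ 34.657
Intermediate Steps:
J = Rational(27934, 4745) (J = Add(4, Add(Mul(63, Pow(65, -1)), Mul(67, Pow(73, -1)))) = Add(4, Add(Mul(63, Rational(1, 65)), Mul(67, Rational(1, 73)))) = Add(4, Add(Rational(63, 65), Rational(67, 73))) = Add(4, Rational(8954, 4745)) = Rational(27934, 4745) ≈ 5.8870)
Pow(Add(0, J), 2) = Pow(Add(0, Rational(27934, 4745)), 2) = Pow(Rational(27934, 4745), 2) = Rational(780308356, 22515025)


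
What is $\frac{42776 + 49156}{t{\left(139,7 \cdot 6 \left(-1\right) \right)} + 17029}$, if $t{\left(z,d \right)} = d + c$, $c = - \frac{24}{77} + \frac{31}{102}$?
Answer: $\frac{722033928}{133415837} \approx 5.4119$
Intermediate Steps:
$c = - \frac{61}{7854}$ ($c = \left(-24\right) \frac{1}{77} + 31 \cdot \frac{1}{102} = - \frac{24}{77} + \frac{31}{102} = - \frac{61}{7854} \approx -0.0077667$)
$t{\left(z,d \right)} = - \frac{61}{7854} + d$ ($t{\left(z,d \right)} = d - \frac{61}{7854} = - \frac{61}{7854} + d$)
$\frac{42776 + 49156}{t{\left(139,7 \cdot 6 \left(-1\right) \right)} + 17029} = \frac{42776 + 49156}{\left(- \frac{61}{7854} + 7 \cdot 6 \left(-1\right)\right) + 17029} = \frac{91932}{\left(- \frac{61}{7854} + 42 \left(-1\right)\right) + 17029} = \frac{91932}{\left(- \frac{61}{7854} - 42\right) + 17029} = \frac{91932}{- \frac{329929}{7854} + 17029} = \frac{91932}{\frac{133415837}{7854}} = 91932 \cdot \frac{7854}{133415837} = \frac{722033928}{133415837}$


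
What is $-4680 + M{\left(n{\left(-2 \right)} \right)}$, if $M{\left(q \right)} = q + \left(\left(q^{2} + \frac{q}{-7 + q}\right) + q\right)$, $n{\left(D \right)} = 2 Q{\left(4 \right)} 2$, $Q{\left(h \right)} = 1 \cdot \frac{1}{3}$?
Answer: $- \frac{715396}{153} \approx -4675.8$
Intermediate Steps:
$Q{\left(h \right)} = \frac{1}{3}$ ($Q{\left(h \right)} = 1 \cdot \frac{1}{3} = \frac{1}{3}$)
$n{\left(D \right)} = \frac{4}{3}$ ($n{\left(D \right)} = 2 \cdot \frac{1}{3} \cdot 2 = \frac{2}{3} \cdot 2 = \frac{4}{3}$)
$M{\left(q \right)} = q^{2} + 2 q + \frac{q}{-7 + q}$ ($M{\left(q \right)} = q + \left(\left(q^{2} + \frac{q}{-7 + q}\right) + q\right) = q + \left(q + q^{2} + \frac{q}{-7 + q}\right) = q^{2} + 2 q + \frac{q}{-7 + q}$)
$-4680 + M{\left(n{\left(-2 \right)} \right)} = -4680 + \frac{4 \left(-13 + \left(\frac{4}{3}\right)^{2} - \frac{20}{3}\right)}{3 \left(-7 + \frac{4}{3}\right)} = -4680 + \frac{4 \left(-13 + \frac{16}{9} - \frac{20}{3}\right)}{3 \left(- \frac{17}{3}\right)} = -4680 + \frac{4}{3} \left(- \frac{3}{17}\right) \left(- \frac{161}{9}\right) = -4680 + \frac{644}{153} = - \frac{715396}{153}$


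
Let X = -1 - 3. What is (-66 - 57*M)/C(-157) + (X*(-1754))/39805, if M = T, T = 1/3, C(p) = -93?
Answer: 4035913/3701865 ≈ 1.0902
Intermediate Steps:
X = -4
T = ⅓ ≈ 0.33333
M = ⅓ ≈ 0.33333
(-66 - 57*M)/C(-157) + (X*(-1754))/39805 = (-66 - 57*⅓)/(-93) - 4*(-1754)/39805 = (-66 - 19)*(-1/93) + 7016*(1/39805) = -85*(-1/93) + 7016/39805 = 85/93 + 7016/39805 = 4035913/3701865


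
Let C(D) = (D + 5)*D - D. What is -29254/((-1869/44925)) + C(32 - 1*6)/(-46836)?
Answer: 1709820930455/2431569 ≈ 7.0318e+5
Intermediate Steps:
C(D) = -D + D*(5 + D) (C(D) = (5 + D)*D - D = D*(5 + D) - D = -D + D*(5 + D))
-29254/((-1869/44925)) + C(32 - 1*6)/(-46836) = -29254/((-1869/44925)) + ((32 - 1*6)*(4 + (32 - 1*6)))/(-46836) = -29254/((-1869*1/44925)) + ((32 - 6)*(4 + (32 - 6)))*(-1/46836) = -29254/(-623/14975) + (26*(4 + 26))*(-1/46836) = -29254*(-14975/623) + (26*30)*(-1/46836) = 438078650/623 + 780*(-1/46836) = 438078650/623 - 65/3903 = 1709820930455/2431569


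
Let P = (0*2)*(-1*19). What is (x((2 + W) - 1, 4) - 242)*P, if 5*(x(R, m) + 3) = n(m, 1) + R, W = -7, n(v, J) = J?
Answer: 0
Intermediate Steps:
P = 0 (P = 0*(-19) = 0)
x(R, m) = -14/5 + R/5 (x(R, m) = -3 + (1 + R)/5 = -3 + (⅕ + R/5) = -14/5 + R/5)
(x((2 + W) - 1, 4) - 242)*P = ((-14/5 + ((2 - 7) - 1)/5) - 242)*0 = ((-14/5 + (-5 - 1)/5) - 242)*0 = ((-14/5 + (⅕)*(-6)) - 242)*0 = ((-14/5 - 6/5) - 242)*0 = (-4 - 242)*0 = -246*0 = 0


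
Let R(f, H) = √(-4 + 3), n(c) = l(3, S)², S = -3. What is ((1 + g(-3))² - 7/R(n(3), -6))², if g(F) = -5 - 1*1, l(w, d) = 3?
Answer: 576 + 350*I ≈ 576.0 + 350.0*I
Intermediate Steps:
n(c) = 9 (n(c) = 3² = 9)
R(f, H) = I (R(f, H) = √(-1) = I)
g(F) = -6 (g(F) = -5 - 1 = -6)
((1 + g(-3))² - 7/R(n(3), -6))² = ((1 - 6)² - 7*(-I))² = ((-5)² - (-7)*I)² = (25 + 7*I)²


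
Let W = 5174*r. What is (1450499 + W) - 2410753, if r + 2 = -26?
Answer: -1105126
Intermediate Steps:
r = -28 (r = -2 - 26 = -28)
W = -144872 (W = 5174*(-28) = -144872)
(1450499 + W) - 2410753 = (1450499 - 144872) - 2410753 = 1305627 - 2410753 = -1105126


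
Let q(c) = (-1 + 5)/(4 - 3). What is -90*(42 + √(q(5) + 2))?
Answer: -3780 - 90*√6 ≈ -4000.5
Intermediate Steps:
q(c) = 4 (q(c) = 4/1 = 4*1 = 4)
-90*(42 + √(q(5) + 2)) = -90*(42 + √(4 + 2)) = -90*(42 + √6) = -3780 - 90*√6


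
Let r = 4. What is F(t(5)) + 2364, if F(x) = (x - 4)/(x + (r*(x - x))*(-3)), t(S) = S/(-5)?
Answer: 2369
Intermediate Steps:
t(S) = -S/5 (t(S) = S*(-⅕) = -S/5)
F(x) = (-4 + x)/x (F(x) = (x - 4)/(x + (4*(x - x))*(-3)) = (-4 + x)/(x + (4*0)*(-3)) = (-4 + x)/(x + 0*(-3)) = (-4 + x)/(x + 0) = (-4 + x)/x)
F(t(5)) + 2364 = (-4 - ⅕*5)/((-⅕*5)) + 2364 = (-4 - 1)/(-1) + 2364 = -1*(-5) + 2364 = 5 + 2364 = 2369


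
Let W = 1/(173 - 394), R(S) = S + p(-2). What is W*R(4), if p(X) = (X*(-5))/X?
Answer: 1/221 ≈ 0.0045249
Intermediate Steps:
p(X) = -5 (p(X) = (-5*X)/X = -5)
R(S) = -5 + S (R(S) = S - 5 = -5 + S)
W = -1/221 (W = 1/(-221) = -1/221 ≈ -0.0045249)
W*R(4) = -(-5 + 4)/221 = -1/221*(-1) = 1/221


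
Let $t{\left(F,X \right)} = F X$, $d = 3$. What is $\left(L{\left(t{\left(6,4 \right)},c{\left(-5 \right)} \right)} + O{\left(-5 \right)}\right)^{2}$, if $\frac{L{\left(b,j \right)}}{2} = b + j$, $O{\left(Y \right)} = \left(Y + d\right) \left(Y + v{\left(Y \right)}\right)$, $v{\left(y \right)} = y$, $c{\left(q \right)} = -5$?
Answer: $3364$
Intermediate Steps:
$O{\left(Y \right)} = 2 Y \left(3 + Y\right)$ ($O{\left(Y \right)} = \left(Y + 3\right) \left(Y + Y\right) = \left(3 + Y\right) 2 Y = 2 Y \left(3 + Y\right)$)
$L{\left(b,j \right)} = 2 b + 2 j$ ($L{\left(b,j \right)} = 2 \left(b + j\right) = 2 b + 2 j$)
$\left(L{\left(t{\left(6,4 \right)},c{\left(-5 \right)} \right)} + O{\left(-5 \right)}\right)^{2} = \left(\left(2 \cdot 6 \cdot 4 + 2 \left(-5\right)\right) + 2 \left(-5\right) \left(3 - 5\right)\right)^{2} = \left(\left(2 \cdot 24 - 10\right) + 2 \left(-5\right) \left(-2\right)\right)^{2} = \left(\left(48 - 10\right) + 20\right)^{2} = \left(38 + 20\right)^{2} = 58^{2} = 3364$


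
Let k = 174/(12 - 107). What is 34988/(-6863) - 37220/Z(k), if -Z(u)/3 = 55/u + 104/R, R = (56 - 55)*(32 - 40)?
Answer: -15077525036/51383281 ≈ -293.43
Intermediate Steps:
k = -174/95 (k = 174/(-95) = 174*(-1/95) = -174/95 ≈ -1.8316)
R = -8 (R = 1*(-8) = -8)
Z(u) = 39 - 165/u (Z(u) = -3*(55/u + 104/(-8)) = -3*(55/u + 104*(-1/8)) = -3*(55/u - 13) = -3*(-13 + 55/u) = 39 - 165/u)
34988/(-6863) - 37220/Z(k) = 34988/(-6863) - 37220/(39 - 165/(-174/95)) = 34988*(-1/6863) - 37220/(39 - 165*(-95/174)) = -34988/6863 - 37220/(39 + 5225/58) = -34988/6863 - 37220/7487/58 = -34988/6863 - 37220*58/7487 = -34988/6863 - 2158760/7487 = -15077525036/51383281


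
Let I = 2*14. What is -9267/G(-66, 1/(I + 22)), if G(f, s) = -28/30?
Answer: 139005/14 ≈ 9928.9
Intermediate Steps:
I = 28
G(f, s) = -14/15 (G(f, s) = -28*1/30 = -14/15)
-9267/G(-66, 1/(I + 22)) = -9267/(-14/15) = -9267*(-15/14) = 139005/14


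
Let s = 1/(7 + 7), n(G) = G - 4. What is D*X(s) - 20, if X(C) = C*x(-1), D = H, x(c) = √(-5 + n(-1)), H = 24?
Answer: -20 + 12*I*√10/7 ≈ -20.0 + 5.4211*I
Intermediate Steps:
n(G) = -4 + G
s = 1/14 ≈ 0.071429
x(c) = I*√10 (x(c) = √(-5 + (-4 - 1)) = √(-5 - 5) = √(-10) = I*√10)
D = 24
X(C) = I*C*√10 (X(C) = C*(I*√10) = I*C*√10)
D*X(s) - 20 = 24*(I*(1/14)*√10) - 20 = 24*(I*√10/14) - 20 = 12*I*√10/7 - 20 = -20 + 12*I*√10/7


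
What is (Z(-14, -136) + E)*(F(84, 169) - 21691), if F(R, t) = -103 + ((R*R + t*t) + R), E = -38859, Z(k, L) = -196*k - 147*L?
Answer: -224222561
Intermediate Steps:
F(R, t) = -103 + R + R² + t² (F(R, t) = -103 + ((R² + t²) + R) = -103 + (R + R² + t²) = -103 + R + R² + t²)
(Z(-14, -136) + E)*(F(84, 169) - 21691) = ((-196*(-14) - 147*(-136)) - 38859)*((-103 + 84 + 84² + 169²) - 21691) = ((2744 + 19992) - 38859)*((-103 + 84 + 7056 + 28561) - 21691) = (22736 - 38859)*(35598 - 21691) = -16123*13907 = -224222561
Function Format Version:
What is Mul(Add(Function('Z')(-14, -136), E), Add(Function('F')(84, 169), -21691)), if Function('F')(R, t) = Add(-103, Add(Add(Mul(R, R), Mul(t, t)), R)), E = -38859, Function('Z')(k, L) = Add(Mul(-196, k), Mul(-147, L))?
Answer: -224222561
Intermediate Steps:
Function('F')(R, t) = Add(-103, R, Pow(R, 2), Pow(t, 2)) (Function('F')(R, t) = Add(-103, Add(Add(Pow(R, 2), Pow(t, 2)), R)) = Add(-103, Add(R, Pow(R, 2), Pow(t, 2))) = Add(-103, R, Pow(R, 2), Pow(t, 2)))
Mul(Add(Function('Z')(-14, -136), E), Add(Function('F')(84, 169), -21691)) = Mul(Add(Add(Mul(-196, -14), Mul(-147, -136)), -38859), Add(Add(-103, 84, Pow(84, 2), Pow(169, 2)), -21691)) = Mul(Add(Add(2744, 19992), -38859), Add(Add(-103, 84, 7056, 28561), -21691)) = Mul(Add(22736, -38859), Add(35598, -21691)) = Mul(-16123, 13907) = -224222561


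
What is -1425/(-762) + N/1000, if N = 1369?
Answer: 411363/127000 ≈ 3.2391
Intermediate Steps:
-1425/(-762) + N/1000 = -1425/(-762) + 1369/1000 = -1425*(-1/762) + 1369*(1/1000) = 475/254 + 1369/1000 = 411363/127000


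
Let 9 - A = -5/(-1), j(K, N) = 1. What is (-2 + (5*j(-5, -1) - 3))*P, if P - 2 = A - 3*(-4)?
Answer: 0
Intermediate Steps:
A = 4 (A = 9 - (-5)/(-1) = 9 - (-5)*(-1) = 9 - 1*5 = 9 - 5 = 4)
P = 18 (P = 2 + (4 - 3*(-4)) = 2 + (4 + 12) = 2 + 16 = 18)
(-2 + (5*j(-5, -1) - 3))*P = (-2 + (5*1 - 3))*18 = (-2 + (5 - 3))*18 = (-2 + 2)*18 = 0*18 = 0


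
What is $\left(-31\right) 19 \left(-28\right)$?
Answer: $16492$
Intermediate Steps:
$\left(-31\right) 19 \left(-28\right) = \left(-589\right) \left(-28\right) = 16492$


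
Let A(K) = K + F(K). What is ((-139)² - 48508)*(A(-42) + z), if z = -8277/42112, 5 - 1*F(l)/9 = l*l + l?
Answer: 405223438257/896 ≈ 4.5226e+8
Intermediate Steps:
F(l) = 45 - 9*l - 9*l² (F(l) = 45 - 9*(l*l + l) = 45 - 9*(l² + l) = 45 - 9*(l + l²) = 45 + (-9*l - 9*l²) = 45 - 9*l - 9*l²)
A(K) = 45 - 9*K² - 8*K (A(K) = K + (45 - 9*K - 9*K²) = 45 - 9*K² - 8*K)
z = -8277/42112 (z = -8277*1/42112 = -8277/42112 ≈ -0.19655)
((-139)² - 48508)*(A(-42) + z) = ((-139)² - 48508)*((45 - 9*(-42)² - 8*(-42)) - 8277/42112) = (19321 - 48508)*((45 - 9*1764 + 336) - 8277/42112) = -29187*((45 - 15876 + 336) - 8277/42112) = -29187*(-15495 - 8277/42112) = -29187*(-652533717/42112) = 405223438257/896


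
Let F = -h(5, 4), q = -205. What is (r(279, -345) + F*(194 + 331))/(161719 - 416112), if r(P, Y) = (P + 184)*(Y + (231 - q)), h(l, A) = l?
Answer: -39508/254393 ≈ -0.15530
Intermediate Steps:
F = -5 (F = -1*5 = -5)
r(P, Y) = (184 + P)*(436 + Y) (r(P, Y) = (P + 184)*(Y + (231 - 1*(-205))) = (184 + P)*(Y + (231 + 205)) = (184 + P)*(Y + 436) = (184 + P)*(436 + Y))
(r(279, -345) + F*(194 + 331))/(161719 - 416112) = ((80224 + 184*(-345) + 436*279 + 279*(-345)) - 5*(194 + 331))/(161719 - 416112) = ((80224 - 63480 + 121644 - 96255) - 5*525)/(-254393) = (42133 - 2625)*(-1/254393) = 39508*(-1/254393) = -39508/254393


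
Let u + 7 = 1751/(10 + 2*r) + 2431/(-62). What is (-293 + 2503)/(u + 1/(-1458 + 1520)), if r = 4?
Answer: 246636/5701 ≈ 43.262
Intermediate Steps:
u = 14248/279 (u = -7 + (1751/(10 + 2*4) + 2431/(-62)) = -7 + (1751/(10 + 8) + 2431*(-1/62)) = -7 + (1751/18 - 2431/62) = -7 + 16201/279 = 14248/279 ≈ 51.068)
(-293 + 2503)/(u + 1/(-1458 + 1520)) = (-293 + 2503)/(14248/279 + 1/(-1458 + 1520)) = 2210/(14248/279 + 1/62) = 2210/(28505/558) = 2210*(558/28505) = 246636/5701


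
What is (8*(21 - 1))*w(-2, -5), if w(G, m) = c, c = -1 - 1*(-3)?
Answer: 320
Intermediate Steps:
c = 2 (c = -1 + 3 = 2)
w(G, m) = 2
(8*(21 - 1))*w(-2, -5) = (8*(21 - 1))*2 = (8*20)*2 = 160*2 = 320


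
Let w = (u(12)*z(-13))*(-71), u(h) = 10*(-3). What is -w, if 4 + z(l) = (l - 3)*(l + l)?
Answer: -877560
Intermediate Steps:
z(l) = -4 + 2*l*(-3 + l) (z(l) = -4 + (l - 3)*(l + l) = -4 + (-3 + l)*(2*l) = -4 + 2*l*(-3 + l))
u(h) = -30
w = 877560 (w = -30*(-4 - 6*(-13) + 2*(-13)**2)*(-71) = -30*(-4 + 78 + 2*169)*(-71) = -30*(-4 + 78 + 338)*(-71) = -30*412*(-71) = -12360*(-71) = 877560)
-w = -1*877560 = -877560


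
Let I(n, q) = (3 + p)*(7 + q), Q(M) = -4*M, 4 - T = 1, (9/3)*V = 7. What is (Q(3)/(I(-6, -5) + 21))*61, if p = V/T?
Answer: -6588/257 ≈ -25.634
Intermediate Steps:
V = 7/3 (V = (⅓)*7 = 7/3 ≈ 2.3333)
T = 3 (T = 4 - 1*1 = 4 - 1 = 3)
p = 7/9 (p = (7/3)/3 = (7/3)*(⅓) = 7/9 ≈ 0.77778)
I(n, q) = 238/9 + 34*q/9 (I(n, q) = (3 + 7/9)*(7 + q) = 34*(7 + q)/9 = 238/9 + 34*q/9)
(Q(3)/(I(-6, -5) + 21))*61 = ((-4*3)/((238/9 + (34/9)*(-5)) + 21))*61 = -12/((238/9 - 170/9) + 21)*61 = -12/(68/9 + 21)*61 = -12/257/9*61 = -12*9/257*61 = -108/257*61 = -6588/257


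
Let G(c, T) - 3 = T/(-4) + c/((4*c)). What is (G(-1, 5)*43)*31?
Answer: 2666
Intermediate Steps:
G(c, T) = 13/4 - T/4 (G(c, T) = 3 + (T/(-4) + c/((4*c))) = 3 + (T*(-¼) + c*(1/(4*c))) = 3 + (-T/4 + ¼) = 3 + (¼ - T/4) = 13/4 - T/4)
(G(-1, 5)*43)*31 = ((13/4 - ¼*5)*43)*31 = ((13/4 - 5/4)*43)*31 = (2*43)*31 = 86*31 = 2666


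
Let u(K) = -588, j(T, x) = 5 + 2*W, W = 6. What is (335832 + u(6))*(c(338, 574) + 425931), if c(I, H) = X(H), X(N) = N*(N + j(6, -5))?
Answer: 256516975260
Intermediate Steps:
j(T, x) = 17 (j(T, x) = 5 + 2*6 = 5 + 12 = 17)
X(N) = N*(17 + N) (X(N) = N*(N + 17) = N*(17 + N))
c(I, H) = H*(17 + H)
(335832 + u(6))*(c(338, 574) + 425931) = (335832 - 588)*(574*(17 + 574) + 425931) = 335244*(574*591 + 425931) = 335244*(339234 + 425931) = 335244*765165 = 256516975260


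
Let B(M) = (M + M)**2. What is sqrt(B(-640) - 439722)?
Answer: sqrt(1198678) ≈ 1094.8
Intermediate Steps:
B(M) = 4*M**2 (B(M) = (2*M)**2 = 4*M**2)
sqrt(B(-640) - 439722) = sqrt(4*(-640)**2 - 439722) = sqrt(4*409600 - 439722) = sqrt(1638400 - 439722) = sqrt(1198678)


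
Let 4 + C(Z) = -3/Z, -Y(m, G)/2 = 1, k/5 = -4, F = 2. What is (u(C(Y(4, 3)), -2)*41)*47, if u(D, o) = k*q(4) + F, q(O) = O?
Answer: -150306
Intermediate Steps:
k = -20 (k = 5*(-4) = -20)
Y(m, G) = -2 (Y(m, G) = -2*1 = -2)
C(Z) = -4 - 3/Z
u(D, o) = -78 (u(D, o) = -20*4 + 2 = -80 + 2 = -78)
(u(C(Y(4, 3)), -2)*41)*47 = -78*41*47 = -3198*47 = -150306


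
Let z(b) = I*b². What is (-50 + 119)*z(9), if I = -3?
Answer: -16767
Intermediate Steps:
z(b) = -3*b²
(-50 + 119)*z(9) = (-50 + 119)*(-3*9²) = 69*(-3*81) = 69*(-243) = -16767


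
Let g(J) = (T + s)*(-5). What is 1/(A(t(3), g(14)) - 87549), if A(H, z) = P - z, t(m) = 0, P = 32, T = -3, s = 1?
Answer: -1/87527 ≈ -1.1425e-5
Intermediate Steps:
g(J) = 10 (g(J) = (-3 + 1)*(-5) = -2*(-5) = 10)
A(H, z) = 32 - z
1/(A(t(3), g(14)) - 87549) = 1/((32 - 1*10) - 87549) = 1/((32 - 10) - 87549) = 1/(22 - 87549) = 1/(-87527) = -1/87527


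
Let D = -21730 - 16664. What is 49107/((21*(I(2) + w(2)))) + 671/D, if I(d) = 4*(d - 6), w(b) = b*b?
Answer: -104754625/537516 ≈ -194.89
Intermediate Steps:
w(b) = b²
I(d) = -24 + 4*d (I(d) = 4*(-6 + d) = -24 + 4*d)
D = -38394
49107/((21*(I(2) + w(2)))) + 671/D = 49107/((21*((-24 + 4*2) + 2²))) + 671/(-38394) = 49107/((21*((-24 + 8) + 4))) + 671*(-1/38394) = 49107/((21*(-16 + 4))) - 671/38394 = 49107/((21*(-12))) - 671/38394 = 49107/(-252) - 671/38394 = 49107*(-1/252) - 671/38394 = -16369/84 - 671/38394 = -104754625/537516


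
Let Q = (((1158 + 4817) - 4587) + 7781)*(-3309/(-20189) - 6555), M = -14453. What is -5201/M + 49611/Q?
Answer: 2098779749617949/5845684410685134 ≈ 0.35903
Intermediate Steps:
Q = -1213384988034/20189 (Q = ((5975 - 4587) + 7781)*(-3309*(-1/20189) - 6555) = (1388 + 7781)*(3309/20189 - 6555) = 9169*(-132335586/20189) = -1213384988034/20189 ≈ -6.0101e+7)
-5201/M + 49611/Q = -5201/(-14453) + 49611/(-1213384988034/20189) = -5201*(-1/14453) + 49611*(-20189/1213384988034) = 5201/14453 - 333865493/404461662678 = 2098779749617949/5845684410685134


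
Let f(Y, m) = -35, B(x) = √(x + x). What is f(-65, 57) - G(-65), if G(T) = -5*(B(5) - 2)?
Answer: -45 + 5*√10 ≈ -29.189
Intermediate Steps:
B(x) = √2*√x (B(x) = √(2*x) = √2*√x)
G(T) = 10 - 5*√10 (G(T) = -5*(√2*√5 - 2) = -5*(√10 - 2) = -5*(-2 + √10) = 10 - 5*√10)
f(-65, 57) - G(-65) = -35 - (10 - 5*√10) = -35 + (-10 + 5*√10) = -45 + 5*√10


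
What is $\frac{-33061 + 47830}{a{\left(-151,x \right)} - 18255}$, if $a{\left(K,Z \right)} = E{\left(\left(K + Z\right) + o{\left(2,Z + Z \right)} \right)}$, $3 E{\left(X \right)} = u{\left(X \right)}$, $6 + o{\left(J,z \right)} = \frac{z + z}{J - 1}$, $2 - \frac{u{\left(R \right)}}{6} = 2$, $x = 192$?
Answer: $- \frac{4923}{6085} \approx -0.80904$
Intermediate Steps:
$u{\left(R \right)} = 0$ ($u{\left(R \right)} = 12 - 12 = 0$)
$o{\left(J,z \right)} = -6 + \frac{2 z}{-1 + J}$ ($o{\left(J,z \right)} = -6 + \frac{z + z}{J - 1} = -6 + \frac{2 z}{-1 + J}$)
$E{\left(X \right)} = 0$ ($E{\left(X \right)} = \frac{1}{3} \cdot 0 = 0$)
$a{\left(K,Z \right)} = 0$
$\frac{-33061 + 47830}{a{\left(-151,x \right)} - 18255} = \frac{-33061 + 47830}{0 - 18255} = \frac{14769}{-18255} = 14769 \left(- \frac{1}{18255}\right) = - \frac{4923}{6085}$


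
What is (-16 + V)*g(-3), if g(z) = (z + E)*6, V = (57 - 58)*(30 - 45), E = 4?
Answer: -6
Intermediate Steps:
V = 15 (V = -1*(-15) = 15)
g(z) = 24 + 6*z (g(z) = (z + 4)*6 = (4 + z)*6 = 24 + 6*z)
(-16 + V)*g(-3) = (-16 + 15)*(24 + 6*(-3)) = -(24 - 18) = -1*6 = -6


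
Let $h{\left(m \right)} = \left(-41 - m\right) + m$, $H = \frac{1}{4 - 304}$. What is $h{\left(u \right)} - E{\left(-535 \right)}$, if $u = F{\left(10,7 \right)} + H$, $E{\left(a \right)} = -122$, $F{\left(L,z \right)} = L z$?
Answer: $81$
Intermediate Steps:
$H = - \frac{1}{300}$ ($H = \frac{1}{-300} = - \frac{1}{300} \approx -0.0033333$)
$u = \frac{20999}{300}$ ($u = 10 \cdot 7 - \frac{1}{300} = 70 - \frac{1}{300} = \frac{20999}{300} \approx 69.997$)
$h{\left(m \right)} = -41$
$h{\left(u \right)} - E{\left(-535 \right)} = -41 - -122 = -41 + 122 = 81$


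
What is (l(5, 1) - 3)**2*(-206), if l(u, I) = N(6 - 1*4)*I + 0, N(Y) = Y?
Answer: -206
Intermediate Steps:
l(u, I) = 2*I (l(u, I) = (6 - 1*4)*I + 0 = (6 - 4)*I + 0 = 2*I + 0 = 2*I)
(l(5, 1) - 3)**2*(-206) = (2*1 - 3)**2*(-206) = (2 - 3)**2*(-206) = (-1)**2*(-206) = 1*(-206) = -206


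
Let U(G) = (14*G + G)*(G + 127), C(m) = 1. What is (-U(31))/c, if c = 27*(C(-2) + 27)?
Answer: -12245/126 ≈ -97.182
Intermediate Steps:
c = 756 (c = 27*(1 + 27) = 27*28 = 756)
U(G) = 15*G*(127 + G) (U(G) = (15*G)*(127 + G) = 15*G*(127 + G))
(-U(31))/c = -15*31*(127 + 31)/756 = -15*31*158*(1/756) = -1*73470*(1/756) = -73470*1/756 = -12245/126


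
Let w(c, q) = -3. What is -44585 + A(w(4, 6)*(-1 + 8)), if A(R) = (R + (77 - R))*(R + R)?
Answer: -47819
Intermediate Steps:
A(R) = 154*R (A(R) = 77*(2*R) = 154*R)
-44585 + A(w(4, 6)*(-1 + 8)) = -44585 + 154*(-3*(-1 + 8)) = -44585 + 154*(-3*7) = -44585 + 154*(-21) = -44585 - 3234 = -47819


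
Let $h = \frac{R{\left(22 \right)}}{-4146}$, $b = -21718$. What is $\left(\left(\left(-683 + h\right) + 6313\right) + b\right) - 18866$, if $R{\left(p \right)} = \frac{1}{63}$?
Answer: $- \frac{9129914893}{261198} \approx -34954.0$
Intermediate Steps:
$R{\left(p \right)} = \frac{1}{63}$
$h = - \frac{1}{261198}$ ($h = \frac{1}{63 \left(-4146\right)} = \frac{1}{63} \left(- \frac{1}{4146}\right) = - \frac{1}{261198} \approx -3.8285 \cdot 10^{-6}$)
$\left(\left(\left(-683 + h\right) + 6313\right) + b\right) - 18866 = \left(\left(\left(-683 - \frac{1}{261198}\right) + 6313\right) - 21718\right) - 18866 = \left(\left(- \frac{178398235}{261198} + 6313\right) - 21718\right) - 18866 = \left(\frac{1470544739}{261198} - 21718\right) - 18866 = - \frac{4202153425}{261198} - 18866 = - \frac{9129914893}{261198}$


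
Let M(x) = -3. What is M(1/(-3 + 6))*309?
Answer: -927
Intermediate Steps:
M(1/(-3 + 6))*309 = -3*309 = -927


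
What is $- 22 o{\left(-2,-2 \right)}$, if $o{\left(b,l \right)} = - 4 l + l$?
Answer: $-132$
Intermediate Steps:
$o{\left(b,l \right)} = - 3 l$
$- 22 o{\left(-2,-2 \right)} = - 22 \left(\left(-3\right) \left(-2\right)\right) = \left(-22\right) 6 = -132$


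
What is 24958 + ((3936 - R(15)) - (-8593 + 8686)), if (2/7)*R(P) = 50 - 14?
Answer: 28675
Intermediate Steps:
R(P) = 126 (R(P) = 7*(50 - 14)/2 = (7/2)*36 = 126)
24958 + ((3936 - R(15)) - (-8593 + 8686)) = 24958 + ((3936 - 1*126) - (-8593 + 8686)) = 24958 + ((3936 - 126) - 1*93) = 24958 + (3810 - 93) = 24958 + 3717 = 28675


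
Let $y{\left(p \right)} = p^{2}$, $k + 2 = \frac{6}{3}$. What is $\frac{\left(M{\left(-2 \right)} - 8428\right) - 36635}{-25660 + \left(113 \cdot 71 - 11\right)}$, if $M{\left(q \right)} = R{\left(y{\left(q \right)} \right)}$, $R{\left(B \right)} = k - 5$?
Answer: $\frac{11267}{4412} \approx 2.5537$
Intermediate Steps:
$k = 0$ ($k = -2 + \frac{6}{3} = -2 + 6 \cdot \frac{1}{3} = -2 + 2 = 0$)
$R{\left(B \right)} = -5$ ($R{\left(B \right)} = 0 - 5 = -5$)
$M{\left(q \right)} = -5$
$\frac{\left(M{\left(-2 \right)} - 8428\right) - 36635}{-25660 + \left(113 \cdot 71 - 11\right)} = \frac{\left(-5 - 8428\right) - 36635}{-25660 + \left(113 \cdot 71 - 11\right)} = \frac{\left(-5 - 8428\right) - 36635}{-25660 + \left(8023 - 11\right)} = \frac{-8433 - 36635}{-25660 + 8012} = - \frac{45068}{-17648} = \left(-45068\right) \left(- \frac{1}{17648}\right) = \frac{11267}{4412}$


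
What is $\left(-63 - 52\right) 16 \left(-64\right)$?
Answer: $117760$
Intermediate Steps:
$\left(-63 - 52\right) 16 \left(-64\right) = \left(-115\right) 16 \left(-64\right) = \left(-1840\right) \left(-64\right) = 117760$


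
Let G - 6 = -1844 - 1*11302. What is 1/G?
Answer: -1/13140 ≈ -7.6103e-5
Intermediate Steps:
G = -13140 (G = 6 + (-1844 - 1*11302) = 6 + (-1844 - 11302) = 6 - 13146 = -13140)
1/G = 1/(-13140) = -1/13140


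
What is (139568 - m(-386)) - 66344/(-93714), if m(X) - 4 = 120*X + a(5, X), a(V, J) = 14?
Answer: 8709343762/46857 ≈ 1.8587e+5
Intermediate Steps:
m(X) = 18 + 120*X (m(X) = 4 + (120*X + 14) = 4 + (14 + 120*X) = 18 + 120*X)
(139568 - m(-386)) - 66344/(-93714) = (139568 - (18 + 120*(-386))) - 66344/(-93714) = (139568 - (18 - 46320)) - 66344*(-1/93714) = (139568 - 1*(-46302)) + 33172/46857 = (139568 + 46302) + 33172/46857 = 185870 + 33172/46857 = 8709343762/46857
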